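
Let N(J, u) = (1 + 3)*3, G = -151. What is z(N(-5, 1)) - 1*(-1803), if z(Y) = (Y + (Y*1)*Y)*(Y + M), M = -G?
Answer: 27231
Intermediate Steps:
M = 151 (M = -1*(-151) = 151)
N(J, u) = 12 (N(J, u) = 4*3 = 12)
z(Y) = (151 + Y)*(Y + Y²) (z(Y) = (Y + (Y*1)*Y)*(Y + 151) = (Y + Y*Y)*(151 + Y) = (Y + Y²)*(151 + Y) = (151 + Y)*(Y + Y²))
z(N(-5, 1)) - 1*(-1803) = 12*(151 + 12² + 152*12) - 1*(-1803) = 12*(151 + 144 + 1824) + 1803 = 12*2119 + 1803 = 25428 + 1803 = 27231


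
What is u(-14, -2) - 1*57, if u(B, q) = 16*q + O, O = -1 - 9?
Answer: -99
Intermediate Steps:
O = -10
u(B, q) = -10 + 16*q (u(B, q) = 16*q - 10 = -10 + 16*q)
u(-14, -2) - 1*57 = (-10 + 16*(-2)) - 1*57 = (-10 - 32) - 57 = -42 - 57 = -99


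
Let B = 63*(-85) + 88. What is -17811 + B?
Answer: -23078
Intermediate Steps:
B = -5267 (B = -5355 + 88 = -5267)
-17811 + B = -17811 - 5267 = -23078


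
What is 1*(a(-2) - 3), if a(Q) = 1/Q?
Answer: -7/2 ≈ -3.5000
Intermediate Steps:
a(Q) = 1/Q
1*(a(-2) - 3) = 1*(1/(-2) - 3) = 1*(-½ - 3) = 1*(-7/2) = -7/2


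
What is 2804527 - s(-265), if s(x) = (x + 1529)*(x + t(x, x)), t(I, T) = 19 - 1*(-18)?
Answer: 3092719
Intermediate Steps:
t(I, T) = 37 (t(I, T) = 19 + 18 = 37)
s(x) = (37 + x)*(1529 + x) (s(x) = (x + 1529)*(x + 37) = (1529 + x)*(37 + x) = (37 + x)*(1529 + x))
2804527 - s(-265) = 2804527 - (56573 + (-265)**2 + 1566*(-265)) = 2804527 - (56573 + 70225 - 414990) = 2804527 - 1*(-288192) = 2804527 + 288192 = 3092719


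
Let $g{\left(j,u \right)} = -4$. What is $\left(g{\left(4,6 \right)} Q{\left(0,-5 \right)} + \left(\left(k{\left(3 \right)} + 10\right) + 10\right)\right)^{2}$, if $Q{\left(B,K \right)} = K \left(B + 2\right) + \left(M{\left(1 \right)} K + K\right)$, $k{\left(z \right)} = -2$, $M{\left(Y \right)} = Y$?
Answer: $9604$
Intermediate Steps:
$Q{\left(B,K \right)} = 2 K + K \left(2 + B\right)$ ($Q{\left(B,K \right)} = K \left(B + 2\right) + \left(1 K + K\right) = K \left(2 + B\right) + \left(K + K\right) = K \left(2 + B\right) + 2 K = 2 K + K \left(2 + B\right)$)
$\left(g{\left(4,6 \right)} Q{\left(0,-5 \right)} + \left(\left(k{\left(3 \right)} + 10\right) + 10\right)\right)^{2} = \left(- 4 \left(- 5 \left(4 + 0\right)\right) + \left(\left(-2 + 10\right) + 10\right)\right)^{2} = \left(- 4 \left(\left(-5\right) 4\right) + \left(8 + 10\right)\right)^{2} = \left(\left(-4\right) \left(-20\right) + 18\right)^{2} = \left(80 + 18\right)^{2} = 98^{2} = 9604$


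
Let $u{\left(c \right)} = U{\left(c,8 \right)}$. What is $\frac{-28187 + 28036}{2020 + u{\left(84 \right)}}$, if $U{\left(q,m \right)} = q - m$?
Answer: $- \frac{151}{2096} \approx -0.072042$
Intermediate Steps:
$u{\left(c \right)} = -8 + c$ ($u{\left(c \right)} = c - 8 = -8 + c$)
$\frac{-28187 + 28036}{2020 + u{\left(84 \right)}} = \frac{-28187 + 28036}{2020 + \left(-8 + 84\right)} = - \frac{151}{2020 + 76} = - \frac{151}{2096}$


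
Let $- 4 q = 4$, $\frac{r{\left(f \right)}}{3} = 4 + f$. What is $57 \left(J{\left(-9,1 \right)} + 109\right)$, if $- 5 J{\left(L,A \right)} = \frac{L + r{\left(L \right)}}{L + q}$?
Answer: $\frac{154641}{25} \approx 6185.6$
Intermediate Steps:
$r{\left(f \right)} = 12 + 3 f$ ($r{\left(f \right)} = 3 \left(4 + f\right) = 12 + 3 f$)
$q = -1$ ($q = \left(- \frac{1}{4}\right) 4 = -1$)
$J{\left(L,A \right)} = - \frac{12 + 4 L}{5 \left(-1 + L\right)}$ ($J{\left(L,A \right)} = - \frac{\left(L + \left(12 + 3 L\right)\right) \frac{1}{L - 1}}{5} = - \frac{\left(12 + 4 L\right) \frac{1}{-1 + L}}{5} = - \frac{\frac{1}{-1 + L} \left(12 + 4 L\right)}{5} = - \frac{12 + 4 L}{5 \left(-1 + L\right)}$)
$57 \left(J{\left(-9,1 \right)} + 109\right) = 57 \left(\frac{4 \left(-3 - -9\right)}{5 \left(-1 - 9\right)} + 109\right) = 57 \left(\frac{4 \left(-3 + 9\right)}{5 \left(-10\right)} + 109\right) = 57 \left(\frac{4}{5} \left(- \frac{1}{10}\right) 6 + 109\right) = 57 \left(- \frac{12}{25} + 109\right) = 57 \cdot \frac{2713}{25} = \frac{154641}{25}$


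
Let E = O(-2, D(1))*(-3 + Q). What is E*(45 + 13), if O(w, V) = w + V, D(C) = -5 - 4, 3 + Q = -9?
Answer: 9570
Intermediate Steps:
Q = -12 (Q = -3 - 9 = -12)
D(C) = -9
O(w, V) = V + w
E = 165 (E = (-9 - 2)*(-3 - 12) = -11*(-15) = 165)
E*(45 + 13) = 165*(45 + 13) = 165*58 = 9570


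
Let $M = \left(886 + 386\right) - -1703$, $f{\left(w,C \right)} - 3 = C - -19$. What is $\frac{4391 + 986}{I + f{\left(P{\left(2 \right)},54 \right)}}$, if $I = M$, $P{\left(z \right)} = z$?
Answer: $\frac{5377}{3051} \approx 1.7624$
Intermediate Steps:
$f{\left(w,C \right)} = 22 + C$ ($f{\left(w,C \right)} = 3 + \left(C - -19\right) = 3 + \left(C + 19\right) = 3 + \left(19 + C\right) = 22 + C$)
$M = 2975$ ($M = 1272 + 1703 = 2975$)
$I = 2975$
$\frac{4391 + 986}{I + f{\left(P{\left(2 \right)},54 \right)}} = \frac{4391 + 986}{2975 + \left(22 + 54\right)} = \frac{5377}{2975 + 76} = \frac{5377}{3051}$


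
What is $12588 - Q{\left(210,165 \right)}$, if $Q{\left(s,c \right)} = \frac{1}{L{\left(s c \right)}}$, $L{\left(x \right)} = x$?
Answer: $\frac{436174199}{34650} \approx 12588.0$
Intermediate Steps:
$Q{\left(s,c \right)} = \frac{1}{c s}$ ($Q{\left(s,c \right)} = \frac{1}{s c} = \frac{1}{c s}$)
$12588 - Q{\left(210,165 \right)} = 12588 - \frac{1}{165 \cdot 210} = 12588 - \frac{1}{165} \cdot \frac{1}{210} = 12588 - \frac{1}{34650} = \frac{436174199}{34650}$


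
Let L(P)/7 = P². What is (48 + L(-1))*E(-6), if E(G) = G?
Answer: -330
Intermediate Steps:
L(P) = 7*P²
(48 + L(-1))*E(-6) = (48 + 7*(-1)²)*(-6) = (48 + 7*1)*(-6) = (48 + 7)*(-6) = 55*(-6) = -330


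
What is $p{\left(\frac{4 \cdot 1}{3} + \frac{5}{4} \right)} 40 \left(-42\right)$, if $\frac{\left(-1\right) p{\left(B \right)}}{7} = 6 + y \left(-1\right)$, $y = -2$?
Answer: $94080$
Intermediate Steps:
$p{\left(B \right)} = -56$ ($p{\left(B \right)} = - 7 \left(6 - -2\right) = - 7 \left(6 + 2\right) = \left(-7\right) 8 = -56$)
$p{\left(\frac{4 \cdot 1}{3} + \frac{5}{4} \right)} 40 \left(-42\right) = \left(-56\right) 40 \left(-42\right) = \left(-2240\right) \left(-42\right) = 94080$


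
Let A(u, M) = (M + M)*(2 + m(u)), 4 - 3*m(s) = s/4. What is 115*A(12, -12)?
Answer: -6440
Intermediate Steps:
m(s) = 4/3 - s/12 (m(s) = 4/3 - s/(3*4) = 4/3 - s/12)
A(u, M) = 2*M*(10/3 - u/12) (A(u, M) = (M + M)*(2 + (4/3 - u/12)) = (2*M)*(10/3 - u/12) = 2*M*(10/3 - u/12))
115*A(12, -12) = 115*((1/6)*(-12)*(40 - 1*12)) = 115*((1/6)*(-12)*(40 - 12)) = 115*((1/6)*(-12)*28) = 115*(-56) = -6440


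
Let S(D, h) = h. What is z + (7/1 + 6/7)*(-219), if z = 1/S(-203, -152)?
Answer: -1830847/1064 ≈ -1720.7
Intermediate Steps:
z = -1/152 (z = 1/(-152) = -1/152 ≈ -0.0065789)
z + (7/1 + 6/7)*(-219) = -1/152 + (7/1 + 6/7)*(-219) = -1/152 + (7*1 + 6*(1/7))*(-219) = -1/152 + (7 + 6/7)*(-219) = -1/152 + (55/7)*(-219) = -1/152 - 12045/7 = -1830847/1064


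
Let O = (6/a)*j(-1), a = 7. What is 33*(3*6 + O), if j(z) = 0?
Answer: 594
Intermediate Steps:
O = 0 (O = (6/7)*0 = 0)
33*(3*6 + O) = 33*(3*6 + 0) = 33*(18 + 0) = 33*18 = 594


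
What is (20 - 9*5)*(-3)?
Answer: 75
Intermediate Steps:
(20 - 9*5)*(-3) = (20 - 45)*(-3) = -25*(-3) = 75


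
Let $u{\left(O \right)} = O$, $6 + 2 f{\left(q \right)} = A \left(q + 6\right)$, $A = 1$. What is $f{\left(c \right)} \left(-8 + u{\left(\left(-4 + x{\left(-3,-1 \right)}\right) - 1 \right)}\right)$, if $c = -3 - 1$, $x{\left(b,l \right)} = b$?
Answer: $32$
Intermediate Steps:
$c = -4$ ($c = -3 - 1 = -4$)
$f{\left(q \right)} = \frac{q}{2}$ ($f{\left(q \right)} = -3 + \frac{1 \left(q + 6\right)}{2} = -3 + \frac{1 \left(6 + q\right)}{2} = -3 + \frac{6 + q}{2} = -3 + \left(3 + \frac{q}{2}\right) = \frac{q}{2}$)
$f{\left(c \right)} \left(-8 + u{\left(\left(-4 + x{\left(-3,-1 \right)}\right) - 1 \right)}\right) = \frac{1}{2} \left(-4\right) \left(-8 - 8\right) = - 2 \left(-8 - 8\right) = \left(-2\right) \left(-16\right) = 32$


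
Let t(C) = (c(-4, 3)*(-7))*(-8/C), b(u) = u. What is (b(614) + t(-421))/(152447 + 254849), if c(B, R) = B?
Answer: 129359/85735808 ≈ 0.0015088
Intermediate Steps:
t(C) = -224/C (t(C) = (-4*(-7))*(-8/C) = 28*(-8/C) = -224/C)
(b(614) + t(-421))/(152447 + 254849) = (614 - 224/(-421))/(152447 + 254849) = (614 - 224*(-1/421))/407296 = (614 + 224/421)*(1/407296) = (258718/421)*(1/407296) = 129359/85735808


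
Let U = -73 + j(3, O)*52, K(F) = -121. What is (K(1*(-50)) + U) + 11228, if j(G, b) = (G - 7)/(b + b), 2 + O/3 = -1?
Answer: 99410/9 ≈ 11046.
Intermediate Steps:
O = -9 (O = -6 + 3*(-1) = -6 - 3 = -9)
j(G, b) = (-7 + G)/(2*b) (j(G, b) = (-7 + G)/((2*b)) = (-7 + G)*(1/(2*b)) = (-7 + G)/(2*b))
U = -553/9 (U = -73 + ((1/2)*(-7 + 3)/(-9))*52 = -73 + ((1/2)*(-1/9)*(-4))*52 = -73 + (2/9)*52 = -73 + 104/9 = -553/9 ≈ -61.444)
(K(1*(-50)) + U) + 11228 = (-121 - 553/9) + 11228 = -1642/9 + 11228 = 99410/9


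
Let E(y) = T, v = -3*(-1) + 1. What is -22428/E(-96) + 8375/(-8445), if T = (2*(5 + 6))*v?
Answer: -9507073/37158 ≈ -255.86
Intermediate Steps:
v = 4 (v = 3 + 1 = 4)
T = 88 (T = (2*(5 + 6))*4 = (2*11)*4 = 22*4 = 88)
E(y) = 88
-22428/E(-96) + 8375/(-8445) = -22428/88 + 8375/(-8445) = -22428*1/88 + 8375*(-1/8445) = -5607/22 - 1675/1689 = -9507073/37158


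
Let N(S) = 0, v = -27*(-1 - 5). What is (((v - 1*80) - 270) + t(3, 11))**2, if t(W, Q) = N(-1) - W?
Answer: 36481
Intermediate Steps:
v = 162 (v = -27*(-6) = 162)
t(W, Q) = -W (t(W, Q) = 0 - W = -W)
(((v - 1*80) - 270) + t(3, 11))**2 = (((162 - 1*80) - 270) - 1*3)**2 = (((162 - 80) - 270) - 3)**2 = ((82 - 270) - 3)**2 = (-188 - 3)**2 = (-191)**2 = 36481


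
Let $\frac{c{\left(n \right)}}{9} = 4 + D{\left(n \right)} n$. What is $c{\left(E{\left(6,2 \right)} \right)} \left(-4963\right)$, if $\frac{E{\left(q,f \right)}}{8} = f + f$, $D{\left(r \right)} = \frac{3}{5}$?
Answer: $- \frac{5181372}{5} \approx -1.0363 \cdot 10^{6}$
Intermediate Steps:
$D{\left(r \right)} = \frac{3}{5}$ ($D{\left(r \right)} = 3 \cdot \frac{1}{5} = \frac{3}{5}$)
$E{\left(q,f \right)} = 16 f$ ($E{\left(q,f \right)} = 8 \left(f + f\right) = 8 \cdot 2 f = 16 f$)
$c{\left(n \right)} = 36 + \frac{27 n}{5}$ ($c{\left(n \right)} = 9 \left(4 + \frac{3 n}{5}\right) = 36 + \frac{27 n}{5}$)
$c{\left(E{\left(6,2 \right)} \right)} \left(-4963\right) = \left(36 + \frac{27 \cdot 16 \cdot 2}{5}\right) \left(-4963\right) = \left(36 + \frac{27}{5} \cdot 32\right) \left(-4963\right) = \left(36 + \frac{864}{5}\right) \left(-4963\right) = \frac{1044}{5} \left(-4963\right) = - \frac{5181372}{5}$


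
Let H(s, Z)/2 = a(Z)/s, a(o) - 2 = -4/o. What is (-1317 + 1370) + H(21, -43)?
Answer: 16013/301 ≈ 53.199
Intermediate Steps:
a(o) = 2 - 4/o
H(s, Z) = 2*(2 - 4/Z)/s (H(s, Z) = 2*((2 - 4/Z)/s) = 2*(2 - 4/Z)/s)
(-1317 + 1370) + H(21, -43) = (-1317 + 1370) + 4*(-2 - 43)/(-43*21) = 53 + 4*(-1/43)*(1/21)*(-45) = 53 + 60/301 = 16013/301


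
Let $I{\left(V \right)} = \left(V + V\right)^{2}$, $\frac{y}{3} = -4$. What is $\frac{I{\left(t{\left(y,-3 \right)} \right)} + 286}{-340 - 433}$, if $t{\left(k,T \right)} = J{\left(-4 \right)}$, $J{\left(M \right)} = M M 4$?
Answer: $- \frac{16670}{773} \approx -21.565$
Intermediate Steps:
$y = -12$ ($y = 3 \left(-4\right) = -12$)
$J{\left(M \right)} = 4 M^{2}$ ($J{\left(M \right)} = M^{2} \cdot 4 = 4 M^{2}$)
$t{\left(k,T \right)} = 64$ ($t{\left(k,T \right)} = 4 \left(-4\right)^{2} = 4 \cdot 16 = 64$)
$I{\left(V \right)} = 4 V^{2}$ ($I{\left(V \right)} = \left(2 V\right)^{2} = 4 V^{2}$)
$\frac{I{\left(t{\left(y,-3 \right)} \right)} + 286}{-340 - 433} = \frac{4 \cdot 64^{2} + 286}{-340 - 433} = \frac{4 \cdot 4096 + 286}{-773} = \left(16384 + 286\right) \left(- \frac{1}{773}\right) = 16670 \left(- \frac{1}{773}\right) = - \frac{16670}{773}$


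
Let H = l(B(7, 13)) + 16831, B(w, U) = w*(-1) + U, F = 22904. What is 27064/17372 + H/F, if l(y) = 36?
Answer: 228221845/99472072 ≈ 2.2943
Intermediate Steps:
B(w, U) = U - w (B(w, U) = -w + U = U - w)
H = 16867 (H = 36 + 16831 = 16867)
27064/17372 + H/F = 27064/17372 + 16867/22904 = 27064*(1/17372) + 16867*(1/22904) = 6766/4343 + 16867/22904 = 228221845/99472072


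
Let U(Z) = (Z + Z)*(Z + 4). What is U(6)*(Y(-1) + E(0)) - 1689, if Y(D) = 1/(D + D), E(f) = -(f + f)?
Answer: -1749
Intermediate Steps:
E(f) = -2*f
U(Z) = 2*Z*(4 + Z) (U(Z) = (2*Z)*(4 + Z) = 2*Z*(4 + Z))
Y(D) = 1/(2*D)
U(6)*(Y(-1) + E(0)) - 1689 = (2*6*(4 + 6))*((½)/(-1) - 2*0) - 1689 = (2*6*10)*((½)*(-1) + 0) - 1689 = 120*(-½ + 0) - 1689 = 120*(-½) - 1689 = -60 - 1689 = -1749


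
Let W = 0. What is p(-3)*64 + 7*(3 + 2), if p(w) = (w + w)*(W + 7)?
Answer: -2653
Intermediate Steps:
p(w) = 14*w (p(w) = (w + w)*(0 + 7) = (2*w)*7 = 14*w)
p(-3)*64 + 7*(3 + 2) = (14*(-3))*64 + 7*(3 + 2) = -42*64 + 7*5 = -2688 + 35 = -2653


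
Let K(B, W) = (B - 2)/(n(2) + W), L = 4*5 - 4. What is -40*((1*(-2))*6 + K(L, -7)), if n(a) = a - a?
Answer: 560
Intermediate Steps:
n(a) = 0
L = 16 (L = 20 - 4 = 16)
K(B, W) = (-2 + B)/W (K(B, W) = (B - 2)/(0 + W) = (-2 + B)/W)
-40*((1*(-2))*6 + K(L, -7)) = -40*((1*(-2))*6 + (-2 + 16)/(-7)) = -40*(-2*6 - ⅐*14) = -40*(-12 - 2) = -40*(-14) = 560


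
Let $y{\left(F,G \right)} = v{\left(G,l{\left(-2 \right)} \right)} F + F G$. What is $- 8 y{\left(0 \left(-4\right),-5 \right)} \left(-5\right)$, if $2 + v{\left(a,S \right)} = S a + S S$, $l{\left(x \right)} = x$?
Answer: $0$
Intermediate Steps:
$v{\left(a,S \right)} = -2 + S^{2} + S a$ ($v{\left(a,S \right)} = -2 + \left(S a + S S\right) = -2 + \left(S a + S^{2}\right) = -2 + \left(S^{2} + S a\right) = -2 + S^{2} + S a$)
$y{\left(F,G \right)} = F G + F \left(2 - 2 G\right)$ ($y{\left(F,G \right)} = \left(-2 + \left(-2\right)^{2} - 2 G\right) F + F G = \left(-2 + 4 - 2 G\right) F + F G = \left(2 - 2 G\right) F + F G = F \left(2 - 2 G\right) + F G = F G + F \left(2 - 2 G\right)$)
$- 8 y{\left(0 \left(-4\right),-5 \right)} \left(-5\right) = - 8 \cdot 0 \left(-4\right) \left(2 - -5\right) \left(-5\right) = - 8 \cdot 0 \left(2 + 5\right) \left(-5\right) = - 8 \cdot 0 \cdot 7 \left(-5\right) = \left(-8\right) 0 \left(-5\right) = 0 \left(-5\right) = 0$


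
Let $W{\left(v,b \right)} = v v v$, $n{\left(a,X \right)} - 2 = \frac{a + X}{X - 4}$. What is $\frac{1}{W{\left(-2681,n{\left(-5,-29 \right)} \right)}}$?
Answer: $- \frac{1}{19270387241} \approx -5.1893 \cdot 10^{-11}$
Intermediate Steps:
$n{\left(a,X \right)} = 2 + \frac{X + a}{-4 + X}$ ($n{\left(a,X \right)} = 2 + \frac{a + X}{X - 4} = 2 + \frac{X + a}{-4 + X}$)
$W{\left(v,b \right)} = v^{3}$ ($W{\left(v,b \right)} = v^{2} v = v^{3}$)
$\frac{1}{W{\left(-2681,n{\left(-5,-29 \right)} \right)}} = \frac{1}{\left(-2681\right)^{3}} = \frac{1}{-19270387241} = - \frac{1}{19270387241}$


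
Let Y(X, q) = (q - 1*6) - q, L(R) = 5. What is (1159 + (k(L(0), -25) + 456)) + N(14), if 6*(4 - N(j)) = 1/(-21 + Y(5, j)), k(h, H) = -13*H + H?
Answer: 310879/162 ≈ 1919.0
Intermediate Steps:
Y(X, q) = -6 (Y(X, q) = (q - 6) - q = (-6 + q) - q = -6)
k(h, H) = -12*H
N(j) = 649/162 (N(j) = 4 - 1/(6*(-21 - 6)) = 4 - ⅙/(-27) = 4 - ⅙*(-1/27) = 4 + 1/162 = 649/162)
(1159 + (k(L(0), -25) + 456)) + N(14) = (1159 + (-12*(-25) + 456)) + 649/162 = (1159 + (300 + 456)) + 649/162 = (1159 + 756) + 649/162 = 1915 + 649/162 = 310879/162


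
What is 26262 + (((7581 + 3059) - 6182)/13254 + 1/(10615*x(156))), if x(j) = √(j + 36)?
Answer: 58013501/2209 + √3/254760 ≈ 26262.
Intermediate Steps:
x(j) = √(36 + j)
26262 + (((7581 + 3059) - 6182)/13254 + 1/(10615*x(156))) = 26262 + (((7581 + 3059) - 6182)/13254 + 1/(10615*(√(36 + 156)))) = 26262 + ((10640 - 6182)*(1/13254) + 1/(10615*(√192))) = 26262 + (4458*(1/13254) + 1/(10615*((8*√3)))) = 26262 + (743/2209 + (√3/24)/10615) = 26262 + (743/2209 + √3/254760) = 58013501/2209 + √3/254760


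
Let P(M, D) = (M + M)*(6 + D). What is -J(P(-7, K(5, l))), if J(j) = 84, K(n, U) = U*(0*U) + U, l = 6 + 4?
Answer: -84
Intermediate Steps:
l = 10
K(n, U) = U (K(n, U) = U*0 + U = 0 + U = U)
P(M, D) = 2*M*(6 + D) (P(M, D) = (2*M)*(6 + D) = 2*M*(6 + D))
-J(P(-7, K(5, l))) = -1*84 = -84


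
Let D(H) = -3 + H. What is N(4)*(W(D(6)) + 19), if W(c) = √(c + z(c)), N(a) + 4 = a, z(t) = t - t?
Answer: 0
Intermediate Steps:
z(t) = 0
N(a) = -4 + a
W(c) = √c (W(c) = √(c + 0) = √c)
N(4)*(W(D(6)) + 19) = (-4 + 4)*(√(-3 + 6) + 19) = 0*(√3 + 19) = 0*(19 + √3) = 0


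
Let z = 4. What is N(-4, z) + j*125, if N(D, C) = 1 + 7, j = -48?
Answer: -5992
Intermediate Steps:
N(D, C) = 8
N(-4, z) + j*125 = 8 - 48*125 = 8 - 6000 = -5992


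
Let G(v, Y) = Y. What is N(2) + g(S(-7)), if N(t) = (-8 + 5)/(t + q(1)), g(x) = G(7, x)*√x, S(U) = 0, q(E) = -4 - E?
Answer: 1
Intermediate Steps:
g(x) = x^(3/2) (g(x) = x*√x = x^(3/2))
N(t) = -3/(-5 + t) (N(t) = (-8 + 5)/(t + (-4 - 1*1)) = -3/(t + (-4 - 1)) = -3/(t - 5) = -3/(-5 + t))
N(2) + g(S(-7)) = -3/(-5 + 2) + 0^(3/2) = -3/(-3) + 0 = -3*(-⅓) + 0 = 1 + 0 = 1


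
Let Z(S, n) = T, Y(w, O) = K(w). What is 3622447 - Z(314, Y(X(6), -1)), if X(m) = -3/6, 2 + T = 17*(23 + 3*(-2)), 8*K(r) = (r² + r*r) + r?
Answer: 3622160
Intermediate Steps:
K(r) = r²/4 + r/8 (K(r) = ((r² + r*r) + r)/8 = ((r² + r²) + r)/8 = (2*r² + r)/8 = (r + 2*r²)/8 = r²/4 + r/8)
T = 287 (T = -2 + 17*(23 + 3*(-2)) = -2 + 17*(23 - 6) = -2 + 17*17 = -2 + 289 = 287)
X(m) = -½ (X(m) = -3*⅙ = -½)
Y(w, O) = w*(1 + 2*w)/8
Z(S, n) = 287
3622447 - Z(314, Y(X(6), -1)) = 3622447 - 1*287 = 3622447 - 287 = 3622160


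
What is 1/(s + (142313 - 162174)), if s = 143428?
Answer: 1/123567 ≈ 8.0928e-6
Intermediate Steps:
1/(s + (142313 - 162174)) = 1/(143428 + (142313 - 162174)) = 1/(143428 - 19861) = 1/123567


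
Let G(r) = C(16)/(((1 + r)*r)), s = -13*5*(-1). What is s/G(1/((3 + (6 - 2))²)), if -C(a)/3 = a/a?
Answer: -3250/7203 ≈ -0.45120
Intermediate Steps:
C(a) = -3 (C(a) = -3*a/a = -3*1 = -3)
s = 65 (s = -65*(-1) = 65)
G(r) = -3/(r*(1 + r)) (G(r) = -3*1/(r*(1 + r)) = -3/(r*(1 + r)))
s/G(1/((3 + (6 - 2))²)) = 65/((-3/((1/((3 + (6 - 2))²))*(1 + 1/((3 + (6 - 2))²))))) = 65/((-3/((1/((3 + 4)²))*(1 + 1/((3 + 4)²))))) = 65/((-3/((1/(7²))*(1 + 1/(7²))))) = 65/((-3/((1/49)*(1 + 1/49)))) = 65/((-3/(1/49*(1 + 1/49)))) = 65/((-3*49/50/49)) = 65/((-3*49*49/50)) = 65/(-7203/50) = 65*(-50/7203) = -3250/7203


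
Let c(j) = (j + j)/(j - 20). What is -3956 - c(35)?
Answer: -11882/3 ≈ -3960.7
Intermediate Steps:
c(j) = 2*j/(-20 + j) (c(j) = (2*j)/(-20 + j) = 2*j/(-20 + j))
-3956 - c(35) = -3956 - 2*35/(-20 + 35) = -3956 - 2*35/15 = -3956 - 1*14/3 = -3956 - 14/3 = -11882/3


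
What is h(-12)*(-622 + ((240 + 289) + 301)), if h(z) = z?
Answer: -2496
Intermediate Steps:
h(-12)*(-622 + ((240 + 289) + 301)) = -12*(-622 + ((240 + 289) + 301)) = -12*(-622 + (529 + 301)) = -12*(-622 + 830) = -12*208 = -2496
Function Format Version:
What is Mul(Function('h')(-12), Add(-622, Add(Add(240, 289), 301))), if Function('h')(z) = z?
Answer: -2496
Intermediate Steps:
Mul(Function('h')(-12), Add(-622, Add(Add(240, 289), 301))) = Mul(-12, Add(-622, Add(Add(240, 289), 301))) = Mul(-12, Add(-622, Add(529, 301))) = Mul(-12, Add(-622, 830)) = Mul(-12, 208) = -2496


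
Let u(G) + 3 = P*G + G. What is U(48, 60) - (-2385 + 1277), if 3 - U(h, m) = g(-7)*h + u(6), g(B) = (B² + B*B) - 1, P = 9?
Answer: -3602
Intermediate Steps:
u(G) = -3 + 10*G (u(G) = -3 + (9*G + G) = -3 + 10*G)
g(B) = -1 + 2*B² (g(B) = (B² + B²) - 1 = 2*B² - 1 = -1 + 2*B²)
U(h, m) = -54 - 97*h (U(h, m) = 3 - ((-1 + 2*(-7)²)*h + (-3 + 10*6)) = 3 - ((-1 + 2*49)*h + (-3 + 60)) = 3 - ((-1 + 98)*h + 57) = 3 - (97*h + 57) = 3 - (57 + 97*h) = 3 + (-57 - 97*h) = -54 - 97*h)
U(48, 60) - (-2385 + 1277) = (-54 - 97*48) - (-2385 + 1277) = (-54 - 4656) - 1*(-1108) = -4710 + 1108 = -3602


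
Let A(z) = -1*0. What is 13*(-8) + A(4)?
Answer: -104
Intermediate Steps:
A(z) = 0
13*(-8) + A(4) = 13*(-8) + 0 = -104 + 0 = -104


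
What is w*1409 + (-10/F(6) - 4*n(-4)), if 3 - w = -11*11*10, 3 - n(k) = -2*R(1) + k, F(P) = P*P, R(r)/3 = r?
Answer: 30763165/18 ≈ 1.7091e+6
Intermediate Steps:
R(r) = 3*r
F(P) = P²
n(k) = 9 - k (n(k) = 3 - (-6 + k) = 3 + (6 - k) = 9 - k)
w = 1213 (w = 3 - (-11*11)*10 = 3 - (-121)*10 = 3 - 1*(-1210) = 3 + 1210 = 1213)
w*1409 + (-10/F(6) - 4*n(-4)) = 1213*1409 + (-10/(6²) - 4*(9 - 1*(-4))) = 1709117 + (-10/36 - 4*(9 + 4)) = 1709117 + (-10*1/36 - 4*13) = 1709117 + (-5/18 - 52) = 1709117 - 941/18 = 30763165/18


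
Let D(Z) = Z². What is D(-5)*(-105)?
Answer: -2625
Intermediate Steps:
D(-5)*(-105) = (-5)²*(-105) = 25*(-105) = -2625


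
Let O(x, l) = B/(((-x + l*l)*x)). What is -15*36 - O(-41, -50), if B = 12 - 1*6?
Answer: -18752578/34727 ≈ -540.00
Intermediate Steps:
B = 6 (B = 12 - 6 = 6)
O(x, l) = 6/(x*(l**2 - x)) (O(x, l) = 6/(((-x + l*l)*x)) = 6/(((-x + l**2)*x)) = 6/(((l**2 - x)*x)) = 6/((x*(l**2 - x))) = 6*(1/(x*(l**2 - x))) = 6/(x*(l**2 - x)))
-15*36 - O(-41, -50) = -15*36 - 6/((-41)*((-50)**2 - 1*(-41))) = -540 - 6*(-1)/(41*(2500 + 41)) = -540 - 6*(-1)/(41*2541) = -540 - 1*(-2/34727) = -540 + 2/34727 = -18752578/34727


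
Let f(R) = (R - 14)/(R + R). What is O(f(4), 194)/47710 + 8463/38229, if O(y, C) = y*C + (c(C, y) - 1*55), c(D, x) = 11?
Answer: 261878081/1215937060 ≈ 0.21537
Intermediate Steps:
f(R) = (-14 + R)/(2*R) (f(R) = (-14 + R)/((2*R)) = (-14 + R)*(1/(2*R)) = (-14 + R)/(2*R))
O(y, C) = -44 + C*y (O(y, C) = y*C + (11 - 1*55) = C*y + (11 - 55) = C*y - 44 = -44 + C*y)
O(f(4), 194)/47710 + 8463/38229 = (-44 + 194*((1/2)*(-14 + 4)/4))/47710 + 8463/38229 = (-44 + 194*((1/2)*(1/4)*(-10)))*(1/47710) + 8463*(1/38229) = (-44 + 194*(-5/4))*(1/47710) + 2821/12743 = (-44 - 485/2)*(1/47710) + 2821/12743 = -573/2*1/47710 + 2821/12743 = -573/95420 + 2821/12743 = 261878081/1215937060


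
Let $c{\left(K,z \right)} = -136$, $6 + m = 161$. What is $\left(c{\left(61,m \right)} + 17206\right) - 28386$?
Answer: $-11316$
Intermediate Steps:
$m = 155$ ($m = -6 + 161 = 155$)
$\left(c{\left(61,m \right)} + 17206\right) - 28386 = \left(-136 + 17206\right) - 28386 = 17070 - 28386 = -11316$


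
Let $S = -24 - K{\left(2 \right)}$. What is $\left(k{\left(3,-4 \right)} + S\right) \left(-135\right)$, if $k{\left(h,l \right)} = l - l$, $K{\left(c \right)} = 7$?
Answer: $4185$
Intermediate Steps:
$k{\left(h,l \right)} = 0$
$S = -31$ ($S = -24 - 7 = -31$)
$\left(k{\left(3,-4 \right)} + S\right) \left(-135\right) = \left(0 - 31\right) \left(-135\right) = \left(-31\right) \left(-135\right) = 4185$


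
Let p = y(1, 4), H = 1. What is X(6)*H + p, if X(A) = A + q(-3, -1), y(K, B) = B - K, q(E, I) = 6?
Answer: 15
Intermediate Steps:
p = 3 (p = 4 - 1*1 = 4 - 1 = 3)
X(A) = 6 + A (X(A) = A + 6 = 6 + A)
X(6)*H + p = (6 + 6)*1 + 3 = 12*1 + 3 = 12 + 3 = 15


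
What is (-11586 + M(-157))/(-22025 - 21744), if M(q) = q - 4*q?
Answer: 11115/43769 ≈ 0.25395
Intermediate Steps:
M(q) = -3*q
(-11586 + M(-157))/(-22025 - 21744) = (-11586 - 3*(-157))/(-22025 - 21744) = (-11586 + 471)/(-43769) = -11115*(-1/43769) = 11115/43769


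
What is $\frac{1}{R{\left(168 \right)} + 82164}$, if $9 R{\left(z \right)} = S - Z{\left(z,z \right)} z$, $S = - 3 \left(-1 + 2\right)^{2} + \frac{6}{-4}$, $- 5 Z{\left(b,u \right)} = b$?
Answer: $\frac{10}{827907} \approx 1.2079 \cdot 10^{-5}$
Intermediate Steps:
$Z{\left(b,u \right)} = - \frac{b}{5}$
$S = - \frac{9}{2}$ ($S = - 3 \cdot 1^{2} + 6 \left(- \frac{1}{4}\right) = \left(-3\right) 1 - \frac{3}{2} = -3 - \frac{3}{2} = - \frac{9}{2} \approx -4.5$)
$R{\left(z \right)} = - \frac{1}{2} + \frac{z^{2}}{45}$ ($R{\left(z \right)} = \frac{- \frac{9}{2} - - \frac{z}{5} z}{9} = \frac{- \frac{9}{2} - - \frac{z^{2}}{5}}{9} = \frac{- \frac{9}{2} + \frac{z^{2}}{5}}{9} = - \frac{1}{2} + \frac{z^{2}}{45}$)
$\frac{1}{R{\left(168 \right)} + 82164} = \frac{1}{\left(- \frac{1}{2} + \frac{168^{2}}{45}\right) + 82164} = \frac{1}{\left(- \frac{1}{2} + \frac{1}{45} \cdot 28224\right) + 82164} = \frac{1}{\left(- \frac{1}{2} + \frac{3136}{5}\right) + 82164} = \frac{1}{\frac{6267}{10} + 82164} = \frac{1}{\frac{827907}{10}} = \frac{10}{827907}$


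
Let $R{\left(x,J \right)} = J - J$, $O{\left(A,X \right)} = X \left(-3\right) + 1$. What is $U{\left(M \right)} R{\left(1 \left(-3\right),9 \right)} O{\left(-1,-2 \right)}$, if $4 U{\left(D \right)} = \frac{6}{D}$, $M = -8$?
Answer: $0$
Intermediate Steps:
$O{\left(A,X \right)} = 1 - 3 X$ ($O{\left(A,X \right)} = - 3 X + 1 = 1 - 3 X$)
$R{\left(x,J \right)} = 0$
$U{\left(D \right)} = \frac{3}{2 D}$ ($U{\left(D \right)} = \frac{6 \frac{1}{D}}{4} = \frac{3}{2 D}$)
$U{\left(M \right)} R{\left(1 \left(-3\right),9 \right)} O{\left(-1,-2 \right)} = \frac{3}{2 \left(-8\right)} 0 \left(1 - -6\right) = \frac{3}{2} \left(- \frac{1}{8}\right) 0 \left(1 + 6\right) = \left(- \frac{3}{16}\right) 0 \cdot 7 = 0 \cdot 7 = 0$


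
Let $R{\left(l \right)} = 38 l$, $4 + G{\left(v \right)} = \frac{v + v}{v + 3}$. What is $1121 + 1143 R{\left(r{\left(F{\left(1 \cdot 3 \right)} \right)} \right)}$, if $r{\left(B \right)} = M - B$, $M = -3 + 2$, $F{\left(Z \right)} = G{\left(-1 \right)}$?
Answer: $174857$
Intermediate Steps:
$G{\left(v \right)} = -4 + \frac{2 v}{3 + v}$ ($G{\left(v \right)} = -4 + \frac{v + v}{v + 3} = -4 + \frac{2 v}{3 + v}$)
$F{\left(Z \right)} = -5$ ($F{\left(Z \right)} = \frac{2 \left(-6 - -1\right)}{3 - 1} = \frac{2 \left(-6 + 1\right)}{2} = 2 \cdot \frac{1}{2} \left(-5\right) = -5$)
$M = -1$
$r{\left(B \right)} = -1 - B$
$1121 + 1143 R{\left(r{\left(F{\left(1 \cdot 3 \right)} \right)} \right)} = 1121 + 1143 \cdot 38 \left(-1 - -5\right) = 1121 + 1143 \cdot 38 \left(-1 + 5\right) = 1121 + 1143 \cdot 38 \cdot 4 = 1121 + 1143 \cdot 152 = 1121 + 173736 = 174857$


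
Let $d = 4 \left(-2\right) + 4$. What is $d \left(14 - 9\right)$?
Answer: $-20$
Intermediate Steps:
$d = -4$ ($d = -8 + 4 = -4$)
$d \left(14 - 9\right) = - 4 \left(14 - 9\right) = \left(-4\right) 5 = -20$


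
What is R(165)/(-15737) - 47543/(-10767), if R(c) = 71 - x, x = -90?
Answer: 746450704/169440279 ≈ 4.4054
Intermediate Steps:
R(c) = 161 (R(c) = 71 - 1*(-90) = 71 + 90 = 161)
R(165)/(-15737) - 47543/(-10767) = 161/(-15737) - 47543/(-10767) = 161*(-1/15737) - 47543*(-1/10767) = -161/15737 + 47543/10767 = 746450704/169440279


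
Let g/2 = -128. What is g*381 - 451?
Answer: -97987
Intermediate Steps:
g = -256 (g = 2*(-128) = -256)
g*381 - 451 = -256*381 - 451 = -97536 - 451 = -97987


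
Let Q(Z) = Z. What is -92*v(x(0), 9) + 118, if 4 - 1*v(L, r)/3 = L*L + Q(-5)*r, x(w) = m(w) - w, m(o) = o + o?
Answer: -13406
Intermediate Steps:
m(o) = 2*o
x(w) = w (x(w) = 2*w - w = w)
v(L, r) = 12 - 3*L² + 15*r (v(L, r) = 12 - 3*(L*L - 5*r) = 12 - 3*(L² - 5*r) = 12 + (-3*L² + 15*r) = 12 - 3*L² + 15*r)
-92*v(x(0), 9) + 118 = -92*(12 - 3*0² + 15*9) + 118 = -92*(12 - 3*0 + 135) + 118 = -92*(12 + 0 + 135) + 118 = -92*147 + 118 = -13524 + 118 = -13406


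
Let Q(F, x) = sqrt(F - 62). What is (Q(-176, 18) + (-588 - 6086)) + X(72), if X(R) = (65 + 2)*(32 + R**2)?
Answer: 342798 + I*sqrt(238) ≈ 3.428e+5 + 15.427*I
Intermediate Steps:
Q(F, x) = sqrt(-62 + F)
X(R) = 2144 + 67*R**2 (X(R) = 67*(32 + R**2) = 2144 + 67*R**2)
(Q(-176, 18) + (-588 - 6086)) + X(72) = (sqrt(-62 - 176) + (-588 - 6086)) + (2144 + 67*72**2) = (sqrt(-238) - 6674) + (2144 + 67*5184) = (I*sqrt(238) - 6674) + (2144 + 347328) = (-6674 + I*sqrt(238)) + 349472 = 342798 + I*sqrt(238)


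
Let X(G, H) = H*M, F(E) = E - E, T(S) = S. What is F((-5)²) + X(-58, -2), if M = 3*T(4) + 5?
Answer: -34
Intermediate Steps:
F(E) = 0
M = 17 (M = 3*4 + 5 = 12 + 5 = 17)
X(G, H) = 17*H (X(G, H) = H*17 = 17*H)
F((-5)²) + X(-58, -2) = 0 + 17*(-2) = 0 - 34 = -34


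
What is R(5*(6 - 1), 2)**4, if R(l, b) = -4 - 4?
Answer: 4096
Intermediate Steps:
R(l, b) = -8
R(5*(6 - 1), 2)**4 = (-8)**4 = 4096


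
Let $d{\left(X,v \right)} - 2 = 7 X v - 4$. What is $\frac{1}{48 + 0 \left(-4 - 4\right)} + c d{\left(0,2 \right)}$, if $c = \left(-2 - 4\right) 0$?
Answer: $\frac{1}{48} \approx 0.020833$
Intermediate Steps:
$d{\left(X,v \right)} = -2 + 7 X v$ ($d{\left(X,v \right)} = 2 + \left(7 X v - 4\right) = 2 + \left(-4 + 7 X v\right) = -2 + 7 X v$)
$c = 0$ ($c = \left(-6\right) 0 = 0$)
$\frac{1}{48 + 0 \left(-4 - 4\right)} + c d{\left(0,2 \right)} = \frac{1}{48 + 0 \left(-4 - 4\right)} + 0 \left(-2 + 7 \cdot 0 \cdot 2\right) = \frac{1}{48 + 0 \left(-8\right)} + 0 \left(-2 + 0\right) = \frac{1}{48 + 0} + 0 \left(-2\right) = \frac{1}{48} + 0 = \frac{1}{48}$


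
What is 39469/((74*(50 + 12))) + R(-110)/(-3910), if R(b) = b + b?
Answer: 15533315/1793908 ≈ 8.6589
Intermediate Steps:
R(b) = 2*b
39469/((74*(50 + 12))) + R(-110)/(-3910) = 39469/((74*(50 + 12))) + (2*(-110))/(-3910) = 39469/((74*62)) - 220*(-1/3910) = 39469/4588 + 22/391 = 15533315/1793908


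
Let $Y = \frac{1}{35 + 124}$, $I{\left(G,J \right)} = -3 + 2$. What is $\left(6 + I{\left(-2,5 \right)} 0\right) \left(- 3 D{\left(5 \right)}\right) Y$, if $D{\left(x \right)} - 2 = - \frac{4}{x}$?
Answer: $- \frac{36}{265} \approx -0.13585$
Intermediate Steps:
$D{\left(x \right)} = 2 - \frac{4}{x}$
$I{\left(G,J \right)} = -1$
$Y = \frac{1}{159} \approx 0.0062893$
$\left(6 + I{\left(-2,5 \right)} 0\right) \left(- 3 D{\left(5 \right)}\right) Y = \left(6 - 0\right) \left(- 3 \left(2 - \frac{4}{5}\right)\right) \frac{1}{159} = \left(6 + 0\right) \left(- 3 \left(2 - \frac{4}{5}\right)\right) \frac{1}{159} = 6 \left(- 3 \left(2 - \frac{4}{5}\right)\right) \frac{1}{159} = 6 \left(\left(-3\right) \frac{6}{5}\right) \frac{1}{159} = 6 \left(- \frac{18}{5}\right) \frac{1}{159} = \left(- \frac{108}{5}\right) \frac{1}{159} = - \frac{36}{265}$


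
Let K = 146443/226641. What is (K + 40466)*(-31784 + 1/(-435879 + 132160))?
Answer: -88535246929827796853/68835177879 ≈ -1.2862e+9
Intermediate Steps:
K = 146443/226641 (K = 146443*(1/226641) = 146443/226641 ≈ 0.64614)
(K + 40466)*(-31784 + 1/(-435879 + 132160)) = (146443/226641 + 40466)*(-31784 + 1/(-435879 + 132160)) = 9171401149*(-31784 + 1/(-303719))/226641 = 9171401149*(-31784 - 1/303719)/226641 = (9171401149/226641)*(-9653404697/303719) = -88535246929827796853/68835177879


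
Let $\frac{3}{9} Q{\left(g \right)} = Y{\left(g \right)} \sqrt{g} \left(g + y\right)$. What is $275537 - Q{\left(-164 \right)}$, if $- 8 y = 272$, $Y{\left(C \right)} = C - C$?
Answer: $275537$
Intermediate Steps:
$Y{\left(C \right)} = 0$
$y = -34$ ($y = \left(- \frac{1}{8}\right) 272 = -34$)
$Q{\left(g \right)} = 0$ ($Q{\left(g \right)} = 3 \cdot 0 \sqrt{g} \left(g - 34\right) = 3 \cdot 0 \left(-34 + g\right) = 3 \cdot 0 = 0$)
$275537 - Q{\left(-164 \right)} = 275537 - 0 = 275537 + 0 = 275537$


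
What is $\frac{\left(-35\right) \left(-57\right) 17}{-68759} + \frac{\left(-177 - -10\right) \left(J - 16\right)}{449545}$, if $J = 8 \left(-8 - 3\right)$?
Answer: $- \frac{14052112363}{30910264655} \approx -0.45461$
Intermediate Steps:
$J = -88$ ($J = 8 \left(-11\right) = -88$)
$\frac{\left(-35\right) \left(-57\right) 17}{-68759} + \frac{\left(-177 - -10\right) \left(J - 16\right)}{449545} = \frac{\left(-35\right) \left(-57\right) 17}{-68759} + \frac{\left(-177 - -10\right) \left(-88 - 16\right)}{449545} = 1995 \cdot 17 \left(- \frac{1}{68759}\right) + \left(-177 + \left(-2 + 12\right)\right) \left(-104\right) \frac{1}{449545} = 33915 \left(- \frac{1}{68759}\right) + \left(-177 + 10\right) \left(-104\right) \frac{1}{449545} = - \frac{33915}{68759} + \left(-167\right) \left(-104\right) \frac{1}{449545} = - \frac{33915}{68759} + 17368 \cdot \frac{1}{449545} = - \frac{33915}{68759} + \frac{17368}{449545} = - \frac{14052112363}{30910264655}$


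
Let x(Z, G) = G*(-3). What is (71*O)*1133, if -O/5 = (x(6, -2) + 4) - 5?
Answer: -2011075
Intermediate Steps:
x(Z, G) = -3*G
O = -25 (O = -5*((-3*(-2) + 4) - 5) = -5*((6 + 4) - 5) = -5*(10 - 5) = -5*5 = -25)
(71*O)*1133 = (71*(-25))*1133 = -1775*1133 = -2011075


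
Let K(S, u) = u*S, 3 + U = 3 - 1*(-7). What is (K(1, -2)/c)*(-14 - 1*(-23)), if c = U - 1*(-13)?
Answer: -9/10 ≈ -0.90000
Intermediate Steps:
U = 7 (U = -3 + (3 - 1*(-7)) = -3 + (3 + 7) = -3 + 10 = 7)
c = 20 (c = 7 - 1*(-13) = 7 + 13 = 20)
K(S, u) = S*u
(K(1, -2)/c)*(-14 - 1*(-23)) = ((1*(-2))/20)*(-14 - 1*(-23)) = ((1/20)*(-2))*(-14 + 23) = -⅒*9 = -9/10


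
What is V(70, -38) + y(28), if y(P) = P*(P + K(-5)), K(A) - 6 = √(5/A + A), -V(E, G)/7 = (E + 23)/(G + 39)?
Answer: 301 + 28*I*√6 ≈ 301.0 + 68.586*I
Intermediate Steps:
V(E, G) = -7*(23 + E)/(39 + G) (V(E, G) = -7*(E + 23)/(G + 39) = -7*(23 + E)/(39 + G))
K(A) = 6 + √(A + 5/A) (K(A) = 6 + √(5/A + A) = 6 + √(A + 5/A))
y(P) = P*(6 + P + I*√6) (y(P) = P*(P + (6 + √(-5 + 5/(-5)))) = P*(P + (6 + √(-5 + 5*(-⅕)))) = P*(P + (6 + √(-5 - 1))) = P*(P + (6 + √(-6))) = P*(P + (6 + I*√6)) = P*(6 + P + I*√6))
V(70, -38) + y(28) = 7*(-23 - 1*70)/(39 - 38) + 28*(6 + 28 + I*√6) = 7*(-23 - 70)/1 + 28*(34 + I*√6) = 7*1*(-93) + (952 + 28*I*√6) = -651 + (952 + 28*I*√6) = 301 + 28*I*√6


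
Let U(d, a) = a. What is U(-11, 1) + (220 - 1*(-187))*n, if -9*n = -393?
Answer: 53320/3 ≈ 17773.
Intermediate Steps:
n = 131/3 (n = -1/9*(-393) = 131/3 ≈ 43.667)
U(-11, 1) + (220 - 1*(-187))*n = 1 + (220 - 1*(-187))*(131/3) = 1 + (220 + 187)*(131/3) = 1 + 407*(131/3) = 1 + 53317/3 = 53320/3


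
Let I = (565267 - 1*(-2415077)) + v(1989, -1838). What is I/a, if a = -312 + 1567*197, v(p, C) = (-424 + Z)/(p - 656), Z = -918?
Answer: 3972797210/411079871 ≈ 9.6643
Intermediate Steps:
v(p, C) = -1342/(-656 + p) (v(p, C) = (-424 - 918)/(p - 656) = -1342/(-656 + p))
I = 3972797210/1333 (I = (565267 - 1*(-2415077)) - 1342/(-656 + 1989) = (565267 + 2415077) - 1342/1333 = 2980344 - 1342*1/1333 = 2980344 - 1342/1333 = 3972797210/1333 ≈ 2.9803e+6)
a = 308387 (a = -312 + 308699 = 308387)
I/a = (3972797210/1333)/308387 = (3972797210/1333)*(1/308387) = 3972797210/411079871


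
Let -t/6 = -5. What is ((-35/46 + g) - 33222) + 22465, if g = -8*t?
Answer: -505897/46 ≈ -10998.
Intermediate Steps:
t = 30 (t = -6*(-5) = 30)
g = -240 (g = -8*30 = -240)
((-35/46 + g) - 33222) + 22465 = ((-35/46 - 240) - 33222) + 22465 = (-11075/46 - 33222) + 22465 = -1539287/46 + 22465 = -505897/46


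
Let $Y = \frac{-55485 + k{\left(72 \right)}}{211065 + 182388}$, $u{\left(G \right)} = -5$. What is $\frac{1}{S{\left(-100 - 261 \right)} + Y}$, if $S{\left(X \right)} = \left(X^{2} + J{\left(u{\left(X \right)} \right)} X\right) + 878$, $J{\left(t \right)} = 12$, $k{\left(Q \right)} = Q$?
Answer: $\frac{43717}{5546238482} \approx 7.8823 \cdot 10^{-6}$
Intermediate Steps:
$Y = - \frac{6157}{43717}$ ($Y = \frac{-55485 + 72}{211065 + 182388} = - \frac{55413}{393453} = \left(-55413\right) \frac{1}{393453} = - \frac{6157}{43717} \approx -0.14084$)
$S{\left(X \right)} = 878 + X^{2} + 12 X$ ($S{\left(X \right)} = \left(X^{2} + 12 X\right) + 878 = 878 + X^{2} + 12 X$)
$\frac{1}{S{\left(-100 - 261 \right)} + Y} = \frac{1}{\left(878 + \left(-100 - 261\right)^{2} + 12 \left(-100 - 261\right)\right) - \frac{6157}{43717}} = \frac{1}{\left(878 + \left(-361\right)^{2} + 12 \left(-361\right)\right) - \frac{6157}{43717}} = \frac{1}{\left(878 + 130321 - 4332\right) - \frac{6157}{43717}} = \frac{1}{126867 - \frac{6157}{43717}} = \frac{1}{\frac{5546238482}{43717}} = \frac{43717}{5546238482}$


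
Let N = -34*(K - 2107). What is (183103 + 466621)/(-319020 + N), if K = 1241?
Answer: -162431/72394 ≈ -2.2437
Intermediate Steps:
N = 29444 (N = -34*(1241 - 2107) = -34*(-866) = 29444)
(183103 + 466621)/(-319020 + N) = (183103 + 466621)/(-319020 + 29444) = 649724/(-289576) = 649724*(-1/289576) = -162431/72394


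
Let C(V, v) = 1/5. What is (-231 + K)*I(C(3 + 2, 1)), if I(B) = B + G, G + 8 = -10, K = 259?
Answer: -2492/5 ≈ -498.40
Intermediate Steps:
C(V, v) = ⅕
G = -18 (G = -8 - 10 = -18)
I(B) = -18 + B (I(B) = B - 18 = -18 + B)
(-231 + K)*I(C(3 + 2, 1)) = (-231 + 259)*(-18 + ⅕) = 28*(-89/5) = -2492/5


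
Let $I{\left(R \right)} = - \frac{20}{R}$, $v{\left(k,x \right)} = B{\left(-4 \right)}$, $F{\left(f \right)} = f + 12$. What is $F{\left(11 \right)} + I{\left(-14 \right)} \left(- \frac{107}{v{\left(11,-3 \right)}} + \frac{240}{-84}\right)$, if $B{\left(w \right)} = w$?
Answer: $\frac{5599}{98} \approx 57.133$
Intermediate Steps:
$F{\left(f \right)} = 12 + f$
$v{\left(k,x \right)} = -4$
$F{\left(11 \right)} + I{\left(-14 \right)} \left(- \frac{107}{v{\left(11,-3 \right)}} + \frac{240}{-84}\right) = \left(12 + 11\right) + - \frac{20}{-14} \left(- \frac{107}{-4} + \frac{240}{-84}\right) = 23 + \left(-20\right) \left(- \frac{1}{14}\right) \left(\left(-107\right) \left(- \frac{1}{4}\right) + 240 \left(- \frac{1}{84}\right)\right) = 23 + \frac{10 \left(\frac{107}{4} - \frac{20}{7}\right)}{7} = 23 + \frac{10}{7} \cdot \frac{669}{28} = 23 + \frac{3345}{98} = \frac{5599}{98}$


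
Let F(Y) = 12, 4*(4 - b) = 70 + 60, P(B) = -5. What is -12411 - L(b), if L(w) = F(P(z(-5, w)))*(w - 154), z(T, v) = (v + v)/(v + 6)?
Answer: -10221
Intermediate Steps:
z(T, v) = 2*v/(6 + v) (z(T, v) = (2*v)/(6 + v) = 2*v/(6 + v))
b = -57/2 (b = 4 - (70 + 60)/4 = 4 - ¼*130 = 4 - 65/2 = -57/2 ≈ -28.500)
L(w) = -1848 + 12*w (L(w) = 12*(w - 154) = 12*(-154 + w) = -1848 + 12*w)
-12411 - L(b) = -12411 - (-1848 + 12*(-57/2)) = -12411 - (-1848 - 342) = -12411 - 1*(-2190) = -12411 + 2190 = -10221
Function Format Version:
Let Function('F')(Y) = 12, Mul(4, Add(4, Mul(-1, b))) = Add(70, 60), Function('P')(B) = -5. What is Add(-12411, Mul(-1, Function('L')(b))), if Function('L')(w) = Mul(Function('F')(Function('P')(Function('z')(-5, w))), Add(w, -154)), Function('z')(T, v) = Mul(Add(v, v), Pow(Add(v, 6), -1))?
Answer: -10221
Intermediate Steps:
Function('z')(T, v) = Mul(2, v, Pow(Add(6, v), -1)) (Function('z')(T, v) = Mul(Mul(2, v), Pow(Add(6, v), -1)) = Mul(2, v, Pow(Add(6, v), -1)))
b = Rational(-57, 2) (b = Add(4, Mul(Rational(-1, 4), Add(70, 60))) = Add(4, Mul(Rational(-1, 4), 130)) = Add(4, Rational(-65, 2)) = Rational(-57, 2) ≈ -28.500)
Function('L')(w) = Add(-1848, Mul(12, w)) (Function('L')(w) = Mul(12, Add(w, -154)) = Mul(12, Add(-154, w)) = Add(-1848, Mul(12, w)))
Add(-12411, Mul(-1, Function('L')(b))) = Add(-12411, Mul(-1, Add(-1848, Mul(12, Rational(-57, 2))))) = Add(-12411, Mul(-1, Add(-1848, -342))) = Add(-12411, Mul(-1, -2190)) = Add(-12411, 2190) = -10221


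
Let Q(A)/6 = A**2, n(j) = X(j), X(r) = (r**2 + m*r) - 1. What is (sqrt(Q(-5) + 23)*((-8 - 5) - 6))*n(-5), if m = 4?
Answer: -76*sqrt(173) ≈ -999.62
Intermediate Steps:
X(r) = -1 + r**2 + 4*r (X(r) = (r**2 + 4*r) - 1 = -1 + r**2 + 4*r)
n(j) = -1 + j**2 + 4*j
Q(A) = 6*A**2
(sqrt(Q(-5) + 23)*((-8 - 5) - 6))*n(-5) = (sqrt(6*(-5)**2 + 23)*((-8 - 5) - 6))*(-1 + (-5)**2 + 4*(-5)) = (sqrt(6*25 + 23)*(-13 - 6))*(-1 + 25 - 20) = (sqrt(150 + 23)*(-19))*4 = (sqrt(173)*(-19))*4 = -19*sqrt(173)*4 = -76*sqrt(173)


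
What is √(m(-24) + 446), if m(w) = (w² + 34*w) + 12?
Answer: √218 ≈ 14.765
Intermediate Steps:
m(w) = 12 + w² + 34*w
√(m(-24) + 446) = √((12 + (-24)² + 34*(-24)) + 446) = √((12 + 576 - 816) + 446) = √(-228 + 446) = √218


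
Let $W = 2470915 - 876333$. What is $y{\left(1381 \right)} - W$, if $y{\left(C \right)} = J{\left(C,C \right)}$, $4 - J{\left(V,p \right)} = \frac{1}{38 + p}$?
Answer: $- \frac{2262706183}{1419} \approx -1.5946 \cdot 10^{6}$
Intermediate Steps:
$J{\left(V,p \right)} = 4 - \frac{1}{38 + p}$
$y{\left(C \right)} = \frac{151 + 4 C}{38 + C}$
$W = 1594582$ ($W = 2470915 - 876333 = 1594582$)
$y{\left(1381 \right)} - W = \frac{151 + 4 \cdot 1381}{38 + 1381} - 1594582 = \frac{151 + 5524}{1419} - 1594582 = \frac{1}{1419} \cdot 5675 - 1594582 = \frac{5675}{1419} - 1594582 = - \frac{2262706183}{1419}$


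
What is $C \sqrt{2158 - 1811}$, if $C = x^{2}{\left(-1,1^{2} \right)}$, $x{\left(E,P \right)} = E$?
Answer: $\sqrt{347} \approx 18.628$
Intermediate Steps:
$C = 1$ ($C = \left(-1\right)^{2} = 1$)
$C \sqrt{2158 - 1811} = 1 \sqrt{2158 - 1811} = 1 \sqrt{347} = \sqrt{347}$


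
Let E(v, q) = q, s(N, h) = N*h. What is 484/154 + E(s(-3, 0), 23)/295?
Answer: 6651/2065 ≈ 3.2208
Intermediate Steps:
484/154 + E(s(-3, 0), 23)/295 = 484/154 + 23/295 = 484*(1/154) + 23*(1/295) = 22/7 + 23/295 = 6651/2065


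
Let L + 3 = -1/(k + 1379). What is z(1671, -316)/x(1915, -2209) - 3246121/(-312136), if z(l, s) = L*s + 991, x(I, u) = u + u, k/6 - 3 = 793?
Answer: 42272893447247/4243924349720 ≈ 9.9608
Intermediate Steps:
k = 4776 (k = 18 + 6*793 = 18 + 4758 = 4776)
L = -18466/6155 (L = -3 - 1/(4776 + 1379) = -3 - 1/6155 = -18466/6155 ≈ -3.0002)
x(I, u) = 2*u
z(l, s) = 991 - 18466*s/6155 (z(l, s) = -18466*s/6155 + 991 = 991 - 18466*s/6155)
z(1671, -316)/x(1915, -2209) - 3246121/(-312136) = (991 - 18466/6155*(-316))/((2*(-2209))) - 3246121/(-312136) = (991 + 5835256/6155)/(-4418) - 3246121*(-1/312136) = (11934861/6155)*(-1/4418) + 3246121/312136 = -11934861/27192790 + 3246121/312136 = 42272893447247/4243924349720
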